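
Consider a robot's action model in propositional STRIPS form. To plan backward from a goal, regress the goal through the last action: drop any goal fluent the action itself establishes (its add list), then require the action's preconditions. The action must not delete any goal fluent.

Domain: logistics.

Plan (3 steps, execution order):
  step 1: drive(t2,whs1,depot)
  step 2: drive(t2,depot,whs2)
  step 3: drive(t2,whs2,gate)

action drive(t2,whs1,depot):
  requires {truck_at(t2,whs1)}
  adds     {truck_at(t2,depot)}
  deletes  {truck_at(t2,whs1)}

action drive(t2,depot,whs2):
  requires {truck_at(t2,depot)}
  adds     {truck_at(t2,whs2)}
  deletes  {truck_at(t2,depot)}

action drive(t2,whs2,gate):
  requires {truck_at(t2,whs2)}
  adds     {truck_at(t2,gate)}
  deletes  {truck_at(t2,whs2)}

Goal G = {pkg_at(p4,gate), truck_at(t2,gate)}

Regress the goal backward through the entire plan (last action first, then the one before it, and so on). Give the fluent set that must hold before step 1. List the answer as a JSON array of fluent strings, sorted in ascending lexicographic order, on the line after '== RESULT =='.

Regress step by step:
  through step 3 (drive(t2,whs2,gate)): drop {truck_at(t2,gate)}, keep {pkg_at(p4,gate)}, require {truck_at(t2,whs2)}
    → {pkg_at(p4,gate), truck_at(t2,whs2)}
  through step 2 (drive(t2,depot,whs2)): drop {truck_at(t2,whs2)}, keep {pkg_at(p4,gate)}, require {truck_at(t2,depot)}
    → {pkg_at(p4,gate), truck_at(t2,depot)}
  through step 1 (drive(t2,whs1,depot)): drop {truck_at(t2,depot)}, keep {pkg_at(p4,gate)}, require {truck_at(t2,whs1)}
    → {pkg_at(p4,gate), truck_at(t2,whs1)}

== RESULT ==
["pkg_at(p4,gate)", "truck_at(t2,whs1)"]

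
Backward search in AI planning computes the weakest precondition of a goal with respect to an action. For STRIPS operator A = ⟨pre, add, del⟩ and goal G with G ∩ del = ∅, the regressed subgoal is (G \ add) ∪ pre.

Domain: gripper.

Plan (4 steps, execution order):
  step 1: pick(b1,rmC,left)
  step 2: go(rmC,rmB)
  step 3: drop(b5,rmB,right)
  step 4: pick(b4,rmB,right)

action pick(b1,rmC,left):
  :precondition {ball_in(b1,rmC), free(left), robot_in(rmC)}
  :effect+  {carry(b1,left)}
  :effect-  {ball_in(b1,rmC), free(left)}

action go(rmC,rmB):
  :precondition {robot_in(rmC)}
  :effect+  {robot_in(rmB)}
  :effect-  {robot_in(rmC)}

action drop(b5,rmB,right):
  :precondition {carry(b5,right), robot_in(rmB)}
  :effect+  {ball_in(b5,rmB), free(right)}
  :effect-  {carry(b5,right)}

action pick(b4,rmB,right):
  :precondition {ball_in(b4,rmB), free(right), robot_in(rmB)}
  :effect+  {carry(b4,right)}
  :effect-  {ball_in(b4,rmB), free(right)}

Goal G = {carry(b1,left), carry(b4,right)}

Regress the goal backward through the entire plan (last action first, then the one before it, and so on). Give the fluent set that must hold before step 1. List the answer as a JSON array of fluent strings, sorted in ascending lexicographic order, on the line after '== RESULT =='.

Regress step by step:
  through step 4 (pick(b4,rmB,right)): drop {carry(b4,right)}, keep {carry(b1,left)}, require {ball_in(b4,rmB), free(right), robot_in(rmB)}
    → {ball_in(b4,rmB), carry(b1,left), free(right), robot_in(rmB)}
  through step 3 (drop(b5,rmB,right)): drop {free(right)}, keep {ball_in(b4,rmB), carry(b1,left), robot_in(rmB)}, require {carry(b5,right), robot_in(rmB)}
    → {ball_in(b4,rmB), carry(b1,left), carry(b5,right), robot_in(rmB)}
  through step 2 (go(rmC,rmB)): drop {robot_in(rmB)}, keep {ball_in(b4,rmB), carry(b1,left), carry(b5,right)}, require {robot_in(rmC)}
    → {ball_in(b4,rmB), carry(b1,left), carry(b5,right), robot_in(rmC)}
  through step 1 (pick(b1,rmC,left)): drop {carry(b1,left)}, keep {ball_in(b4,rmB), carry(b5,right), robot_in(rmC)}, require {ball_in(b1,rmC), free(left), robot_in(rmC)}
    → {ball_in(b1,rmC), ball_in(b4,rmB), carry(b5,right), free(left), robot_in(rmC)}

== RESULT ==
["ball_in(b1,rmC)", "ball_in(b4,rmB)", "carry(b5,right)", "free(left)", "robot_in(rmC)"]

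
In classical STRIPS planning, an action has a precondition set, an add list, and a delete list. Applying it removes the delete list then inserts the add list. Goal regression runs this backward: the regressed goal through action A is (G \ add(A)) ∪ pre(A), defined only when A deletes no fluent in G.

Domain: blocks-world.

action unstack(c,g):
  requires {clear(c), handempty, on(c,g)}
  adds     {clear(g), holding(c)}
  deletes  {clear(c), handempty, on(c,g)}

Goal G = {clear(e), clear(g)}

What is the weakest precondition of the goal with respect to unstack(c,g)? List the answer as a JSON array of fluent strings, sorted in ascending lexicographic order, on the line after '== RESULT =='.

Regress:
  G ∩ del = {}  (empty — regression defined)
  G \ add = {clear(e), clear(g)} \ {clear(g), holding(c)} = {clear(e)}
  ∪ pre   = {clear(e)} ∪ {clear(c), handempty, on(c,g)}
          = {clear(c), clear(e), handempty, on(c,g)}

== RESULT ==
["clear(c)", "clear(e)", "handempty", "on(c,g)"]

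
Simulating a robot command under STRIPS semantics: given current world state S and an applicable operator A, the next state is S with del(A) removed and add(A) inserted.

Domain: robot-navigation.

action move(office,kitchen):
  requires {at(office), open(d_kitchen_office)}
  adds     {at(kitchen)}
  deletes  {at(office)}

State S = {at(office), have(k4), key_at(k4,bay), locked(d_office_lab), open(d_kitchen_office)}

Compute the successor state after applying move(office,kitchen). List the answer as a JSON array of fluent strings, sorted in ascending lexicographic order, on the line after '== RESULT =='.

Progress:
  pre ⊆ S: {at(office), open(d_kitchen_office)} ⊆ S  — applicable
  S \ del = {have(k4), key_at(k4,bay), locked(d_office_lab), open(d_kitchen_office)}
  ∪ add   = {at(kitchen), have(k4), key_at(k4,bay), locked(d_office_lab), open(d_kitchen_office)}

== RESULT ==
["at(kitchen)", "have(k4)", "key_at(k4,bay)", "locked(d_office_lab)", "open(d_kitchen_office)"]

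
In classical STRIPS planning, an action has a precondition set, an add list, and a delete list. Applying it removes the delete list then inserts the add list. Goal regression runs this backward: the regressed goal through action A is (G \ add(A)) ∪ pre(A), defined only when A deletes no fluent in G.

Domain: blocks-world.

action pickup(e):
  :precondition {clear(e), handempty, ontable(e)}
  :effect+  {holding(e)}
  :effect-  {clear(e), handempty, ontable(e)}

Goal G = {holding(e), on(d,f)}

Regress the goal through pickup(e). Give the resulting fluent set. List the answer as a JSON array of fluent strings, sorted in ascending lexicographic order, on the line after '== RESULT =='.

Compute (G \ add) ∪ pre:
  G ∩ del = {}  (empty — regression defined)
  G \ add = {holding(e), on(d,f)} \ {holding(e)} = {on(d,f)}
  ∪ pre   = {on(d,f)} ∪ {clear(e), handempty, ontable(e)}
          = {clear(e), handempty, on(d,f), ontable(e)}

== RESULT ==
["clear(e)", "handempty", "on(d,f)", "ontable(e)"]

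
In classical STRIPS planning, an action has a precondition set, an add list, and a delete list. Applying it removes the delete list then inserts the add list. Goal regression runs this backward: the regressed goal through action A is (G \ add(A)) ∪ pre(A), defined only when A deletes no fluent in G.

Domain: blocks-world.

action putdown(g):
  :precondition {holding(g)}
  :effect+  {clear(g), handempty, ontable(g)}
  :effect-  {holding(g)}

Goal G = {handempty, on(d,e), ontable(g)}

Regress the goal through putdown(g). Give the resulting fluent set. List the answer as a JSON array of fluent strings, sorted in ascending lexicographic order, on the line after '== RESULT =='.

Compute (G \ add) ∪ pre:
  G ∩ del = {}  (empty — regression defined)
  G \ add = {handempty, on(d,e), ontable(g)} \ {clear(g), handempty, ontable(g)} = {on(d,e)}
  ∪ pre   = {on(d,e)} ∪ {holding(g)}
          = {holding(g), on(d,e)}

== RESULT ==
["holding(g)", "on(d,e)"]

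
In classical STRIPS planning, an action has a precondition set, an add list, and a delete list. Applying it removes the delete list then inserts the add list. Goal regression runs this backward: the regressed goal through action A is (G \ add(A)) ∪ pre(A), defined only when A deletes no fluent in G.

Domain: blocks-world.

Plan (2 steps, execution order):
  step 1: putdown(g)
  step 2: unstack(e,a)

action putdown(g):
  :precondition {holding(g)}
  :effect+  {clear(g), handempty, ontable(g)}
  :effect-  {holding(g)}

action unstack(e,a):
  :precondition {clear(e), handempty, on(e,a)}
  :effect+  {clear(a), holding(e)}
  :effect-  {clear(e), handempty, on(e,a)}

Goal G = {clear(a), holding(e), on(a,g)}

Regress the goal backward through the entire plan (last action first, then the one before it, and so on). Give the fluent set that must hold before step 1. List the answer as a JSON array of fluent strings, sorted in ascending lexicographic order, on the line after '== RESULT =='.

Work backward from the goal:
  through step 2 (unstack(e,a)): drop {clear(a), holding(e)}, keep {on(a,g)}, require {clear(e), handempty, on(e,a)}
    → {clear(e), handempty, on(a,g), on(e,a)}
  through step 1 (putdown(g)): drop {handempty}, keep {clear(e), on(a,g), on(e,a)}, require {holding(g)}
    → {clear(e), holding(g), on(a,g), on(e,a)}

== RESULT ==
["clear(e)", "holding(g)", "on(a,g)", "on(e,a)"]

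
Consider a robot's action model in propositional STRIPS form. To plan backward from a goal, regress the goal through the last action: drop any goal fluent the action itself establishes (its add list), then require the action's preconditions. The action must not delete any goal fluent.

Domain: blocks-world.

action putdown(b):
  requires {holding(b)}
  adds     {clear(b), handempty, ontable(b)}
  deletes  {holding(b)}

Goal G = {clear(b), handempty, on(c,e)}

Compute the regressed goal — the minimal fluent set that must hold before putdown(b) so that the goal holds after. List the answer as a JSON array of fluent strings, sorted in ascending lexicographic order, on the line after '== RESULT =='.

Regress:
  G ∩ del = {}  (empty — regression defined)
  G \ add = {clear(b), handempty, on(c,e)} \ {clear(b), handempty, ontable(b)} = {on(c,e)}
  ∪ pre   = {on(c,e)} ∪ {holding(b)}
          = {holding(b), on(c,e)}

== RESULT ==
["holding(b)", "on(c,e)"]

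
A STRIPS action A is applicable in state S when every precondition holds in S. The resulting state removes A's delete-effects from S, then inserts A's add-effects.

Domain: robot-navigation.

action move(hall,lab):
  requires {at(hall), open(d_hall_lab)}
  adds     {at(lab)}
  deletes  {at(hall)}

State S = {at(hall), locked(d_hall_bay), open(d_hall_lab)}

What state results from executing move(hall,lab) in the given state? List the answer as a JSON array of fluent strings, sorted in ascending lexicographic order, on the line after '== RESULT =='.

Compute (S \ del) ∪ add:
  pre ⊆ S: {at(hall), open(d_hall_lab)} ⊆ S  — applicable
  S \ del = {locked(d_hall_bay), open(d_hall_lab)}
  ∪ add   = {at(lab), locked(d_hall_bay), open(d_hall_lab)}

== RESULT ==
["at(lab)", "locked(d_hall_bay)", "open(d_hall_lab)"]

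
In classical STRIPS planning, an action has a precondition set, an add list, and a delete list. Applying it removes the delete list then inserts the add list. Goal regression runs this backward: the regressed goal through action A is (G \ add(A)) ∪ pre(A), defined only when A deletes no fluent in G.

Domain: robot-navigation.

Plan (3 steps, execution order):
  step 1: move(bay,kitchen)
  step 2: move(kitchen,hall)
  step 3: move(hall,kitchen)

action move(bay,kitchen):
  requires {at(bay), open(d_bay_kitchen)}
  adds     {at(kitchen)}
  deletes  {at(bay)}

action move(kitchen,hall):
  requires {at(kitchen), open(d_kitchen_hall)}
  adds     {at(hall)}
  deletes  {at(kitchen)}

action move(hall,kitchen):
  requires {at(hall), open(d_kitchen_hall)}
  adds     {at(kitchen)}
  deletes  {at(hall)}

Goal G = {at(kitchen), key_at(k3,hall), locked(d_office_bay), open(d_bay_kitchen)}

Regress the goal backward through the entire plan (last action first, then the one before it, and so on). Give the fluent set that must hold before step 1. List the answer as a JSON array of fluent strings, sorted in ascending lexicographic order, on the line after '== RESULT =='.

Work backward from the goal:
  through step 3 (move(hall,kitchen)): drop {at(kitchen)}, keep {key_at(k3,hall), locked(d_office_bay), open(d_bay_kitchen)}, require {at(hall), open(d_kitchen_hall)}
    → {at(hall), key_at(k3,hall), locked(d_office_bay), open(d_bay_kitchen), open(d_kitchen_hall)}
  through step 2 (move(kitchen,hall)): drop {at(hall)}, keep {key_at(k3,hall), locked(d_office_bay), open(d_bay_kitchen), open(d_kitchen_hall)}, require {at(kitchen), open(d_kitchen_hall)}
    → {at(kitchen), key_at(k3,hall), locked(d_office_bay), open(d_bay_kitchen), open(d_kitchen_hall)}
  through step 1 (move(bay,kitchen)): drop {at(kitchen)}, keep {key_at(k3,hall), locked(d_office_bay), open(d_bay_kitchen), open(d_kitchen_hall)}, require {at(bay), open(d_bay_kitchen)}
    → {at(bay), key_at(k3,hall), locked(d_office_bay), open(d_bay_kitchen), open(d_kitchen_hall)}

== RESULT ==
["at(bay)", "key_at(k3,hall)", "locked(d_office_bay)", "open(d_bay_kitchen)", "open(d_kitchen_hall)"]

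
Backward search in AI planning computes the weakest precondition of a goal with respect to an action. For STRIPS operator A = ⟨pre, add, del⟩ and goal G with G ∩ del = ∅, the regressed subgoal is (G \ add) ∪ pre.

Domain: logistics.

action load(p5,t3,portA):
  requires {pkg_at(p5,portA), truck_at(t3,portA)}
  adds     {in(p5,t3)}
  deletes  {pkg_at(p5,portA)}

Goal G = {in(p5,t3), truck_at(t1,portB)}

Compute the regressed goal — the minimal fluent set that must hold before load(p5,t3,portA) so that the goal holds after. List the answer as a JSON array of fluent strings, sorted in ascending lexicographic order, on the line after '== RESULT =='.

Compute (G \ add) ∪ pre:
  G ∩ del = {}  (empty — regression defined)
  G \ add = {in(p5,t3), truck_at(t1,portB)} \ {in(p5,t3)} = {truck_at(t1,portB)}
  ∪ pre   = {truck_at(t1,portB)} ∪ {pkg_at(p5,portA), truck_at(t3,portA)}
          = {pkg_at(p5,portA), truck_at(t1,portB), truck_at(t3,portA)}

== RESULT ==
["pkg_at(p5,portA)", "truck_at(t1,portB)", "truck_at(t3,portA)"]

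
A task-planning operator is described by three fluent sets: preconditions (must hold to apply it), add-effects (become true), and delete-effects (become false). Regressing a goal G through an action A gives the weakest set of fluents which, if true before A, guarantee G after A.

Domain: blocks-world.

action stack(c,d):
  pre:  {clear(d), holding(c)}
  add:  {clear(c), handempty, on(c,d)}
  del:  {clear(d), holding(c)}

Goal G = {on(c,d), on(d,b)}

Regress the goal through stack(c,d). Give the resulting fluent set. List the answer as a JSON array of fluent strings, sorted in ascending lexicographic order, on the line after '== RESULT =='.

Compute (G \ add) ∪ pre:
  G ∩ del = {}  (empty — regression defined)
  G \ add = {on(c,d), on(d,b)} \ {clear(c), handempty, on(c,d)} = {on(d,b)}
  ∪ pre   = {on(d,b)} ∪ {clear(d), holding(c)}
          = {clear(d), holding(c), on(d,b)}

== RESULT ==
["clear(d)", "holding(c)", "on(d,b)"]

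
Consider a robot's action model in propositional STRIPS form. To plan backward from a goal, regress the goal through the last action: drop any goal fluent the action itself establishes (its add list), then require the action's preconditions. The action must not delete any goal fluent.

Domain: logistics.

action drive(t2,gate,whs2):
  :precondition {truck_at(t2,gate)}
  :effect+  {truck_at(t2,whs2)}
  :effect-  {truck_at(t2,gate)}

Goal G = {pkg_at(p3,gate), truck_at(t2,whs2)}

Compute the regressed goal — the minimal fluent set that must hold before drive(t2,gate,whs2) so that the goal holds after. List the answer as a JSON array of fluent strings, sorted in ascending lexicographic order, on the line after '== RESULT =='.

Regress:
  G ∩ del = {}  (empty — regression defined)
  G \ add = {pkg_at(p3,gate), truck_at(t2,whs2)} \ {truck_at(t2,whs2)} = {pkg_at(p3,gate)}
  ∪ pre   = {pkg_at(p3,gate)} ∪ {truck_at(t2,gate)}
          = {pkg_at(p3,gate), truck_at(t2,gate)}

== RESULT ==
["pkg_at(p3,gate)", "truck_at(t2,gate)"]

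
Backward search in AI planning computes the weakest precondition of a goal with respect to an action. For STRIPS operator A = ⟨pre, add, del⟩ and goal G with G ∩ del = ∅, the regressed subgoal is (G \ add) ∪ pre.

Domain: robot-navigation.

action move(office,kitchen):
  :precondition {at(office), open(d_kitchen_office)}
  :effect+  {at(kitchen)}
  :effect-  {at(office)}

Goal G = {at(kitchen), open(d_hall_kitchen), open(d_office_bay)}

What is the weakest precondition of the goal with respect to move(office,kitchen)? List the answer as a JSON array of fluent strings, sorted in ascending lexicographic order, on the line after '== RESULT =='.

Compute (G \ add) ∪ pre:
  G ∩ del = {}  (empty — regression defined)
  G \ add = {at(kitchen), open(d_hall_kitchen), open(d_office_bay)} \ {at(kitchen)} = {open(d_hall_kitchen), open(d_office_bay)}
  ∪ pre   = {open(d_hall_kitchen), open(d_office_bay)} ∪ {at(office), open(d_kitchen_office)}
          = {at(office), open(d_hall_kitchen), open(d_kitchen_office), open(d_office_bay)}

== RESULT ==
["at(office)", "open(d_hall_kitchen)", "open(d_kitchen_office)", "open(d_office_bay)"]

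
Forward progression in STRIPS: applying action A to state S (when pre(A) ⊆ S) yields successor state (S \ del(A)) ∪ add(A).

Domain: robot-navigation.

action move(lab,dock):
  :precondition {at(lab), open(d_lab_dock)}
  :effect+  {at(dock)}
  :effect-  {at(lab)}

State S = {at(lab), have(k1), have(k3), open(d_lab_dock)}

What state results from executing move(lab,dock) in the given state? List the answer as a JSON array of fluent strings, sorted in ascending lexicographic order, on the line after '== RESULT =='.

Compute (S \ del) ∪ add:
  pre ⊆ S: {at(lab), open(d_lab_dock)} ⊆ S  — applicable
  S \ del = {have(k1), have(k3), open(d_lab_dock)}
  ∪ add   = {at(dock), have(k1), have(k3), open(d_lab_dock)}

== RESULT ==
["at(dock)", "have(k1)", "have(k3)", "open(d_lab_dock)"]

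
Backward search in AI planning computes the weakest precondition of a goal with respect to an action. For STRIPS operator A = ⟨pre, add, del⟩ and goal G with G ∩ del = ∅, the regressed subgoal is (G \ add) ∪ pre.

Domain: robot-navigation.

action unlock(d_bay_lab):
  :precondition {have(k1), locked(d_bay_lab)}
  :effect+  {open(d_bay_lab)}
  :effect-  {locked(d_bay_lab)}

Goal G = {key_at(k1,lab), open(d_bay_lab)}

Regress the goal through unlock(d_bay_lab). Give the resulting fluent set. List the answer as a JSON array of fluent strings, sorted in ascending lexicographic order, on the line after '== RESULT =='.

Compute (G \ add) ∪ pre:
  G ∩ del = {}  (empty — regression defined)
  G \ add = {key_at(k1,lab), open(d_bay_lab)} \ {open(d_bay_lab)} = {key_at(k1,lab)}
  ∪ pre   = {key_at(k1,lab)} ∪ {have(k1), locked(d_bay_lab)}
          = {have(k1), key_at(k1,lab), locked(d_bay_lab)}

== RESULT ==
["have(k1)", "key_at(k1,lab)", "locked(d_bay_lab)"]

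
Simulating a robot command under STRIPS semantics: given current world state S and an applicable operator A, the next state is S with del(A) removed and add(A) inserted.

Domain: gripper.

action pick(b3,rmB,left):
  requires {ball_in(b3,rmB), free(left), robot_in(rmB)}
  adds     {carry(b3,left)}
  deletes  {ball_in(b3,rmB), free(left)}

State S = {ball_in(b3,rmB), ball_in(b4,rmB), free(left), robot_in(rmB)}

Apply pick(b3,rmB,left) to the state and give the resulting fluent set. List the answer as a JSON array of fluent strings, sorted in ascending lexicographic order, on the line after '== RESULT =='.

Progress:
  pre ⊆ S: {ball_in(b3,rmB), free(left), robot_in(rmB)} ⊆ S  — applicable
  S \ del = {ball_in(b4,rmB), robot_in(rmB)}
  ∪ add   = {ball_in(b4,rmB), carry(b3,left), robot_in(rmB)}

== RESULT ==
["ball_in(b4,rmB)", "carry(b3,left)", "robot_in(rmB)"]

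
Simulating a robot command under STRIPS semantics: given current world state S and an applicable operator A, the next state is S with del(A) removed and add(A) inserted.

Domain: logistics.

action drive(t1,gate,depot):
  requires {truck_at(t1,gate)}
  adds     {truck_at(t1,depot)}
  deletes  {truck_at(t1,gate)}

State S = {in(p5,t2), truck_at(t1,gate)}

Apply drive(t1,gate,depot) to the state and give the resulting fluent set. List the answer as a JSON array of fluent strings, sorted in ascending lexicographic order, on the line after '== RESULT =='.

Progress:
  pre ⊆ S: {truck_at(t1,gate)} ⊆ S  — applicable
  S \ del = {in(p5,t2)}
  ∪ add   = {in(p5,t2), truck_at(t1,depot)}

== RESULT ==
["in(p5,t2)", "truck_at(t1,depot)"]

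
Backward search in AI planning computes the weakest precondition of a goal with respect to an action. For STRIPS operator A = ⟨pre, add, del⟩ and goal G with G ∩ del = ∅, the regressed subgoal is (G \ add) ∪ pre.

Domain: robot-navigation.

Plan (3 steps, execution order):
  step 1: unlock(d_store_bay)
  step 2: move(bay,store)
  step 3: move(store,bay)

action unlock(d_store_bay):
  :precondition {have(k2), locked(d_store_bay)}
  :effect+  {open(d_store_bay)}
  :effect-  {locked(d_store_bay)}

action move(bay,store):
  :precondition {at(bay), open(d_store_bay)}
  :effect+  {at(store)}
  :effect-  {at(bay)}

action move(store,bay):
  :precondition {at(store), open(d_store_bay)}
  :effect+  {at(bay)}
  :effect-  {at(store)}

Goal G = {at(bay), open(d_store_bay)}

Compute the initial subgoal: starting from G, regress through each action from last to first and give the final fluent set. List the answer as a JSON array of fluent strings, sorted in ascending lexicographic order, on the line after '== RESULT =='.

Work backward from the goal:
  through step 3 (move(store,bay)): drop {at(bay)}, keep {open(d_store_bay)}, require {at(store), open(d_store_bay)}
    → {at(store), open(d_store_bay)}
  through step 2 (move(bay,store)): drop {at(store)}, keep {open(d_store_bay)}, require {at(bay), open(d_store_bay)}
    → {at(bay), open(d_store_bay)}
  through step 1 (unlock(d_store_bay)): drop {open(d_store_bay)}, keep {at(bay)}, require {have(k2), locked(d_store_bay)}
    → {at(bay), have(k2), locked(d_store_bay)}

== RESULT ==
["at(bay)", "have(k2)", "locked(d_store_bay)"]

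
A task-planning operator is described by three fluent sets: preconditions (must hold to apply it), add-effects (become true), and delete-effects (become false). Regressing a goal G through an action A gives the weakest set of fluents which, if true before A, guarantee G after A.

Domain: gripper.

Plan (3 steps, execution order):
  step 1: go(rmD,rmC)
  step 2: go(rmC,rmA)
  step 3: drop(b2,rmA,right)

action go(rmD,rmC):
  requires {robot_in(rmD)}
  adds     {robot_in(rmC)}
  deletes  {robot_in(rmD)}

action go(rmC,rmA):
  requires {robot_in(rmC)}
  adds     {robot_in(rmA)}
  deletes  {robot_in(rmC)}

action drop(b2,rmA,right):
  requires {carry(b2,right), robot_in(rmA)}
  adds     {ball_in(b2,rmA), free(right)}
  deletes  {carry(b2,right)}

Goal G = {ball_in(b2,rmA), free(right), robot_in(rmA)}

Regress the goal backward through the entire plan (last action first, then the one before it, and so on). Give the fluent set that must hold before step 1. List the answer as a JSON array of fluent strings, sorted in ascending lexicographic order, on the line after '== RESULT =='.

Regress step by step:
  through step 3 (drop(b2,rmA,right)): drop {ball_in(b2,rmA), free(right)}, keep {robot_in(rmA)}, require {carry(b2,right), robot_in(rmA)}
    → {carry(b2,right), robot_in(rmA)}
  through step 2 (go(rmC,rmA)): drop {robot_in(rmA)}, keep {carry(b2,right)}, require {robot_in(rmC)}
    → {carry(b2,right), robot_in(rmC)}
  through step 1 (go(rmD,rmC)): drop {robot_in(rmC)}, keep {carry(b2,right)}, require {robot_in(rmD)}
    → {carry(b2,right), robot_in(rmD)}

== RESULT ==
["carry(b2,right)", "robot_in(rmD)"]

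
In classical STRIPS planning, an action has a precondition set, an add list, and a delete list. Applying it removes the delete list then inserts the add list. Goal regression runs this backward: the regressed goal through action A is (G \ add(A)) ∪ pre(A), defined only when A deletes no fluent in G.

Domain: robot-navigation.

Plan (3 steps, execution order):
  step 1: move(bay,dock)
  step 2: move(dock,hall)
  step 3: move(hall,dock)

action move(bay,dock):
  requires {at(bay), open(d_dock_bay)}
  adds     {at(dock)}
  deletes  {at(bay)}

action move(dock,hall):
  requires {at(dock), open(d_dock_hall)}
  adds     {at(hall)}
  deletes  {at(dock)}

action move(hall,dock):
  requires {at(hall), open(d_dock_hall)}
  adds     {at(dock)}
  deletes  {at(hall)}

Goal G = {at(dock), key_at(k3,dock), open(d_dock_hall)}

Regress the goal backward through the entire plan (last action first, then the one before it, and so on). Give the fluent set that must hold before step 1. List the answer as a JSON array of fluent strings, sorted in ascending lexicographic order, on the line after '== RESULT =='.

Regress step by step:
  through step 3 (move(hall,dock)): drop {at(dock)}, keep {key_at(k3,dock), open(d_dock_hall)}, require {at(hall), open(d_dock_hall)}
    → {at(hall), key_at(k3,dock), open(d_dock_hall)}
  through step 2 (move(dock,hall)): drop {at(hall)}, keep {key_at(k3,dock), open(d_dock_hall)}, require {at(dock), open(d_dock_hall)}
    → {at(dock), key_at(k3,dock), open(d_dock_hall)}
  through step 1 (move(bay,dock)): drop {at(dock)}, keep {key_at(k3,dock), open(d_dock_hall)}, require {at(bay), open(d_dock_bay)}
    → {at(bay), key_at(k3,dock), open(d_dock_bay), open(d_dock_hall)}

== RESULT ==
["at(bay)", "key_at(k3,dock)", "open(d_dock_bay)", "open(d_dock_hall)"]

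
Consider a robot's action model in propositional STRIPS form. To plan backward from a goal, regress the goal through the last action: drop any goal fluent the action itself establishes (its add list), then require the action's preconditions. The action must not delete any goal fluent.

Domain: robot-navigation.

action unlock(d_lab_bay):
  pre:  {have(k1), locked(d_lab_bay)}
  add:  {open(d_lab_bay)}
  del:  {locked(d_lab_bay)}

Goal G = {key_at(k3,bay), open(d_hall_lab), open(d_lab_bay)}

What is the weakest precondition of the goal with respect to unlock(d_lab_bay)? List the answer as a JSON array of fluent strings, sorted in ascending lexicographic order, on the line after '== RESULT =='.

Compute (G \ add) ∪ pre:
  G ∩ del = {}  (empty — regression defined)
  G \ add = {key_at(k3,bay), open(d_hall_lab), open(d_lab_bay)} \ {open(d_lab_bay)} = {key_at(k3,bay), open(d_hall_lab)}
  ∪ pre   = {key_at(k3,bay), open(d_hall_lab)} ∪ {have(k1), locked(d_lab_bay)}
          = {have(k1), key_at(k3,bay), locked(d_lab_bay), open(d_hall_lab)}

== RESULT ==
["have(k1)", "key_at(k3,bay)", "locked(d_lab_bay)", "open(d_hall_lab)"]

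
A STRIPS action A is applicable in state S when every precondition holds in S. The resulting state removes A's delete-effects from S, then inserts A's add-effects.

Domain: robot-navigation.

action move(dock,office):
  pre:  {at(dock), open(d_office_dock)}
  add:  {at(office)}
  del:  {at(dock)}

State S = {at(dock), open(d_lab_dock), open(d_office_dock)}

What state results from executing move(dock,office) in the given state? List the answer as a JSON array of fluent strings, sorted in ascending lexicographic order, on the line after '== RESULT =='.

Progress:
  pre ⊆ S: {at(dock), open(d_office_dock)} ⊆ S  — applicable
  S \ del = {open(d_lab_dock), open(d_office_dock)}
  ∪ add   = {at(office), open(d_lab_dock), open(d_office_dock)}

== RESULT ==
["at(office)", "open(d_lab_dock)", "open(d_office_dock)"]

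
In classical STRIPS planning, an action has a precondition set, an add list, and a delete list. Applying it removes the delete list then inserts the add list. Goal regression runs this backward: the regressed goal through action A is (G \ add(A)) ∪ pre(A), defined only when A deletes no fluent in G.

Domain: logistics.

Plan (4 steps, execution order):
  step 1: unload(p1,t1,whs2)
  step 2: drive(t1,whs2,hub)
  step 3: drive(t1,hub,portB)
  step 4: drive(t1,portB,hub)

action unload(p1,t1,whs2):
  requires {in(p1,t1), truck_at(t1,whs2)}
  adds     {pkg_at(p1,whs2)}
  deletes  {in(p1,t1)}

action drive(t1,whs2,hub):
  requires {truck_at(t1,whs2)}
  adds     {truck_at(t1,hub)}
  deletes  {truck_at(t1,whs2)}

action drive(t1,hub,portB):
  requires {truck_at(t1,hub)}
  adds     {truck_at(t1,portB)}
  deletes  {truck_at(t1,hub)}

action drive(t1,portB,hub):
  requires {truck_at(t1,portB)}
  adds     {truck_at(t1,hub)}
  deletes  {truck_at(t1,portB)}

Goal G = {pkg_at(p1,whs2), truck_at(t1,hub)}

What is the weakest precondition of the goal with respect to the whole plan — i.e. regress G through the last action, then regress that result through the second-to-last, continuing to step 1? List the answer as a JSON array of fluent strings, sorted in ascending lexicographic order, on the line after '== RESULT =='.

Work backward from the goal:
  through step 4 (drive(t1,portB,hub)): drop {truck_at(t1,hub)}, keep {pkg_at(p1,whs2)}, require {truck_at(t1,portB)}
    → {pkg_at(p1,whs2), truck_at(t1,portB)}
  through step 3 (drive(t1,hub,portB)): drop {truck_at(t1,portB)}, keep {pkg_at(p1,whs2)}, require {truck_at(t1,hub)}
    → {pkg_at(p1,whs2), truck_at(t1,hub)}
  through step 2 (drive(t1,whs2,hub)): drop {truck_at(t1,hub)}, keep {pkg_at(p1,whs2)}, require {truck_at(t1,whs2)}
    → {pkg_at(p1,whs2), truck_at(t1,whs2)}
  through step 1 (unload(p1,t1,whs2)): drop {pkg_at(p1,whs2)}, keep {truck_at(t1,whs2)}, require {in(p1,t1), truck_at(t1,whs2)}
    → {in(p1,t1), truck_at(t1,whs2)}

== RESULT ==
["in(p1,t1)", "truck_at(t1,whs2)"]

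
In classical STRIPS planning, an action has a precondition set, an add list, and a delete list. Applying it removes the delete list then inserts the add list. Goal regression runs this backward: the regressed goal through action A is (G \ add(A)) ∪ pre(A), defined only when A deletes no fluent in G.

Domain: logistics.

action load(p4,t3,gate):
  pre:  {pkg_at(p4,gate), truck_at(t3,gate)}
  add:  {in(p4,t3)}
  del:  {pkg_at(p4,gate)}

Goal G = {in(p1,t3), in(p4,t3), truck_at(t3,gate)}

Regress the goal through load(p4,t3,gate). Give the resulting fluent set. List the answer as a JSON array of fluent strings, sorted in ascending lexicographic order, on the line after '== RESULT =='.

Regress:
  G ∩ del = {}  (empty — regression defined)
  G \ add = {in(p1,t3), in(p4,t3), truck_at(t3,gate)} \ {in(p4,t3)} = {in(p1,t3), truck_at(t3,gate)}
  ∪ pre   = {in(p1,t3), truck_at(t3,gate)} ∪ {pkg_at(p4,gate), truck_at(t3,gate)}
          = {in(p1,t3), pkg_at(p4,gate), truck_at(t3,gate)}

== RESULT ==
["in(p1,t3)", "pkg_at(p4,gate)", "truck_at(t3,gate)"]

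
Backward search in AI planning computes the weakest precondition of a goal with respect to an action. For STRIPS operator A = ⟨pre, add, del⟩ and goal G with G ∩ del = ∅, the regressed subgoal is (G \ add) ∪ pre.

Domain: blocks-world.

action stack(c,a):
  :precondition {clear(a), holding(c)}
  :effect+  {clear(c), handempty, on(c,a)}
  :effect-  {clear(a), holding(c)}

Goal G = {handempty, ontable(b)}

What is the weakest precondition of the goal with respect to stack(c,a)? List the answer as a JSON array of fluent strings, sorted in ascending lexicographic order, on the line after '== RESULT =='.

Compute (G \ add) ∪ pre:
  G ∩ del = {}  (empty — regression defined)
  G \ add = {handempty, ontable(b)} \ {clear(c), handempty, on(c,a)} = {ontable(b)}
  ∪ pre   = {ontable(b)} ∪ {clear(a), holding(c)}
          = {clear(a), holding(c), ontable(b)}

== RESULT ==
["clear(a)", "holding(c)", "ontable(b)"]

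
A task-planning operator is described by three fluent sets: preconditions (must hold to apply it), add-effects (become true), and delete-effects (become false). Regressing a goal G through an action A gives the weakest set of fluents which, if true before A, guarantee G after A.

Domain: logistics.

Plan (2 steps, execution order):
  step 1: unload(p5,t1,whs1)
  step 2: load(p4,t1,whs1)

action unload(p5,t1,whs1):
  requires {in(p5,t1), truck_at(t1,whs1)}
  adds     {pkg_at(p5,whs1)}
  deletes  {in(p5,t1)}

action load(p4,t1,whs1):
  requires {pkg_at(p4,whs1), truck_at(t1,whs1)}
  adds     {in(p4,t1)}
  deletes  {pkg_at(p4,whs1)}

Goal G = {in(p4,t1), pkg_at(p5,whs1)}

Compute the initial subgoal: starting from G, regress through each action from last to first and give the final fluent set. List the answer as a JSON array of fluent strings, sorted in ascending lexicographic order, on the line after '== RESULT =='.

Regress step by step:
  through step 2 (load(p4,t1,whs1)): drop {in(p4,t1)}, keep {pkg_at(p5,whs1)}, require {pkg_at(p4,whs1), truck_at(t1,whs1)}
    → {pkg_at(p4,whs1), pkg_at(p5,whs1), truck_at(t1,whs1)}
  through step 1 (unload(p5,t1,whs1)): drop {pkg_at(p5,whs1)}, keep {pkg_at(p4,whs1), truck_at(t1,whs1)}, require {in(p5,t1), truck_at(t1,whs1)}
    → {in(p5,t1), pkg_at(p4,whs1), truck_at(t1,whs1)}

== RESULT ==
["in(p5,t1)", "pkg_at(p4,whs1)", "truck_at(t1,whs1)"]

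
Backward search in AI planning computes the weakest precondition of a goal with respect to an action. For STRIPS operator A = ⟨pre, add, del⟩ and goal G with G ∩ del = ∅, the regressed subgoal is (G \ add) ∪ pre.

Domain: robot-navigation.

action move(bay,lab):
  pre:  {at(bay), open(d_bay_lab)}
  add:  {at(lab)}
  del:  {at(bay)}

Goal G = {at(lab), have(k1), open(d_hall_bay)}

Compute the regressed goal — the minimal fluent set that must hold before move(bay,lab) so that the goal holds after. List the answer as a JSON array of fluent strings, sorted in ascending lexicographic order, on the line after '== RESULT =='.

Regress:
  G ∩ del = {}  (empty — regression defined)
  G \ add = {at(lab), have(k1), open(d_hall_bay)} \ {at(lab)} = {have(k1), open(d_hall_bay)}
  ∪ pre   = {have(k1), open(d_hall_bay)} ∪ {at(bay), open(d_bay_lab)}
          = {at(bay), have(k1), open(d_bay_lab), open(d_hall_bay)}

== RESULT ==
["at(bay)", "have(k1)", "open(d_bay_lab)", "open(d_hall_bay)"]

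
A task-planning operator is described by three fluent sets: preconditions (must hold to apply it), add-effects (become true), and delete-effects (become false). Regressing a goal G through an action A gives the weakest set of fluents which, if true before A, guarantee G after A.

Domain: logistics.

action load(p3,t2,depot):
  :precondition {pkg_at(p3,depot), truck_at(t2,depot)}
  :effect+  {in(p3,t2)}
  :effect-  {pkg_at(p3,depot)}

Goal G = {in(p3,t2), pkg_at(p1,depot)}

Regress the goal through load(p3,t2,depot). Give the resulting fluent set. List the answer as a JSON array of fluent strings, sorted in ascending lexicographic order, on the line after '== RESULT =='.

Regress:
  G ∩ del = {}  (empty — regression defined)
  G \ add = {in(p3,t2), pkg_at(p1,depot)} \ {in(p3,t2)} = {pkg_at(p1,depot)}
  ∪ pre   = {pkg_at(p1,depot)} ∪ {pkg_at(p3,depot), truck_at(t2,depot)}
          = {pkg_at(p1,depot), pkg_at(p3,depot), truck_at(t2,depot)}

== RESULT ==
["pkg_at(p1,depot)", "pkg_at(p3,depot)", "truck_at(t2,depot)"]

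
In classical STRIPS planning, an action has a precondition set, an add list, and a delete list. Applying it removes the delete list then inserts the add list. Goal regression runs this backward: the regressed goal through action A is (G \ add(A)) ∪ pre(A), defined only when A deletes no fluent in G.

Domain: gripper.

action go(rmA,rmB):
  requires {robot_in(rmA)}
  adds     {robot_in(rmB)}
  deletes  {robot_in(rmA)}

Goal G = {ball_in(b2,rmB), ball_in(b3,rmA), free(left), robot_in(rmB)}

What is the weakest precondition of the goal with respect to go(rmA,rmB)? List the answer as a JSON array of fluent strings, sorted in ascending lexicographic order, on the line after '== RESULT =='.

Compute (G \ add) ∪ pre:
  G ∩ del = {}  (empty — regression defined)
  G \ add = {ball_in(b2,rmB), ball_in(b3,rmA), free(left), robot_in(rmB)} \ {robot_in(rmB)} = {ball_in(b2,rmB), ball_in(b3,rmA), free(left)}
  ∪ pre   = {ball_in(b2,rmB), ball_in(b3,rmA), free(left)} ∪ {robot_in(rmA)}
          = {ball_in(b2,rmB), ball_in(b3,rmA), free(left), robot_in(rmA)}

== RESULT ==
["ball_in(b2,rmB)", "ball_in(b3,rmA)", "free(left)", "robot_in(rmA)"]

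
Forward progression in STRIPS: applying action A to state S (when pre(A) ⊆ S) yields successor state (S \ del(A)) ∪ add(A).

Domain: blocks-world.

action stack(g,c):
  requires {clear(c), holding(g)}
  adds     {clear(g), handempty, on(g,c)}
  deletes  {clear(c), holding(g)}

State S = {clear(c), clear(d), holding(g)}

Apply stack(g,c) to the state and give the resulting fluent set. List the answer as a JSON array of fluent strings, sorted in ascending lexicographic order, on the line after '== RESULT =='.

Compute (S \ del) ∪ add:
  pre ⊆ S: {clear(c), holding(g)} ⊆ S  — applicable
  S \ del = {clear(d)}
  ∪ add   = {clear(d), clear(g), handempty, on(g,c)}

== RESULT ==
["clear(d)", "clear(g)", "handempty", "on(g,c)"]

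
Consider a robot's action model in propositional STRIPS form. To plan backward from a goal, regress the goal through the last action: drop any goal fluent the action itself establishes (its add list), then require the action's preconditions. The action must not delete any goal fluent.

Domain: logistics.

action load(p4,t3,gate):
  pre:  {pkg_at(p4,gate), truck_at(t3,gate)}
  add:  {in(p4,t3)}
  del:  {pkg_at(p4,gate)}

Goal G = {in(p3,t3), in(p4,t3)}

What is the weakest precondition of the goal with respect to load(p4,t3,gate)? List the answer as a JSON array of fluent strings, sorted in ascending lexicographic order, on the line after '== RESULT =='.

Compute (G \ add) ∪ pre:
  G ∩ del = {}  (empty — regression defined)
  G \ add = {in(p3,t3), in(p4,t3)} \ {in(p4,t3)} = {in(p3,t3)}
  ∪ pre   = {in(p3,t3)} ∪ {pkg_at(p4,gate), truck_at(t3,gate)}
          = {in(p3,t3), pkg_at(p4,gate), truck_at(t3,gate)}

== RESULT ==
["in(p3,t3)", "pkg_at(p4,gate)", "truck_at(t3,gate)"]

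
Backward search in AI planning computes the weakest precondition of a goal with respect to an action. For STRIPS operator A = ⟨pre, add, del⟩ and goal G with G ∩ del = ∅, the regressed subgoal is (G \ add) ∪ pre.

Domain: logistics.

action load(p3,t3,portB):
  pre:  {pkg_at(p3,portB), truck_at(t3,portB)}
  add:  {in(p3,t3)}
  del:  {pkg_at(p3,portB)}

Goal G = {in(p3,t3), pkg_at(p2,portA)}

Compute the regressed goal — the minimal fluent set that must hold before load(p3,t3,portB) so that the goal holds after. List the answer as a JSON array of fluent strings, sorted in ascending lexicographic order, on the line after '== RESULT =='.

Regress:
  G ∩ del = {}  (empty — regression defined)
  G \ add = {in(p3,t3), pkg_at(p2,portA)} \ {in(p3,t3)} = {pkg_at(p2,portA)}
  ∪ pre   = {pkg_at(p2,portA)} ∪ {pkg_at(p3,portB), truck_at(t3,portB)}
          = {pkg_at(p2,portA), pkg_at(p3,portB), truck_at(t3,portB)}

== RESULT ==
["pkg_at(p2,portA)", "pkg_at(p3,portB)", "truck_at(t3,portB)"]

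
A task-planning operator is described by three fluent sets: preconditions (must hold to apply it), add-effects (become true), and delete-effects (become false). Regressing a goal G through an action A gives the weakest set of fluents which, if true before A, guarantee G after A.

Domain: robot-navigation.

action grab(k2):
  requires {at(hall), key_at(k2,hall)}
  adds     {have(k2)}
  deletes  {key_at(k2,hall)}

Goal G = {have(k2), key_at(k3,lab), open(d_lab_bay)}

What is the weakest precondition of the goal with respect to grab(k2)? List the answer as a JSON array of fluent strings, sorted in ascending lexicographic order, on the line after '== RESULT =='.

Compute (G \ add) ∪ pre:
  G ∩ del = {}  (empty — regression defined)
  G \ add = {have(k2), key_at(k3,lab), open(d_lab_bay)} \ {have(k2)} = {key_at(k3,lab), open(d_lab_bay)}
  ∪ pre   = {key_at(k3,lab), open(d_lab_bay)} ∪ {at(hall), key_at(k2,hall)}
          = {at(hall), key_at(k2,hall), key_at(k3,lab), open(d_lab_bay)}

== RESULT ==
["at(hall)", "key_at(k2,hall)", "key_at(k3,lab)", "open(d_lab_bay)"]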